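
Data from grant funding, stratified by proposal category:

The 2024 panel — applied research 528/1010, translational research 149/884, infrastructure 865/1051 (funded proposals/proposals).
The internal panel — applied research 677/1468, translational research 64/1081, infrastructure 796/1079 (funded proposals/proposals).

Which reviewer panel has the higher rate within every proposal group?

Applied research: the 2024 panel 528/1010 = 52.3%, the internal panel 677/1468 = 46.1% → the 2024 panel
Translational research: the 2024 panel 149/884 = 16.9%, the internal panel 64/1081 = 5.9% → the 2024 panel
Infrastructure: the 2024 panel 865/1051 = 82.3%, the internal panel 796/1079 = 73.8% → the 2024 panel
The 2024 panel has the higher rate in all 3 groups.

the 2024 panel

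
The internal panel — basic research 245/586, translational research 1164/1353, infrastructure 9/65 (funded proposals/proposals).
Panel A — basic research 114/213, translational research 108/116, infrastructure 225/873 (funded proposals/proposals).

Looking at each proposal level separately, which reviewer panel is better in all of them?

Basic research: the internal panel 245/586 = 41.8%, Panel A 114/213 = 53.5% → Panel A
Translational research: the internal panel 1164/1353 = 86.0%, Panel A 108/116 = 93.1% → Panel A
Infrastructure: the internal panel 9/65 = 13.8%, Panel A 225/873 = 25.8% → Panel A
Panel A has the higher rate in all 3 groups.

Panel A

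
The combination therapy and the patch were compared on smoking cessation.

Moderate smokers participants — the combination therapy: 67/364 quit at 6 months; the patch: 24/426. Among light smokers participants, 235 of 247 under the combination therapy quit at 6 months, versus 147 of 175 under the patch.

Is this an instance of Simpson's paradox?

No

Moderate smokers: the combination therapy 67/364 = 18.4%, the patch 24/426 = 5.6% → the combination therapy
Light smokers: the combination therapy 235/247 = 95.1%, the patch 147/175 = 84.0% → the combination therapy
Overall: the combination therapy 302/611 = 49.4%, the patch 171/601 = 28.5% → the combination therapy
The combination therapy wins overall and in every dependence group — no reversal.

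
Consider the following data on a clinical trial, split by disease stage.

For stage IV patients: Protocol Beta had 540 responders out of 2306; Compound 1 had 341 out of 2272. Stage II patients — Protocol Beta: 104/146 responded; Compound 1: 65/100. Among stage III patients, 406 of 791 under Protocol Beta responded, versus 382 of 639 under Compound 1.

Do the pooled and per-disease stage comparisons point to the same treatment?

No

Stage IV: Protocol Beta 540/2306 = 23.4%, Compound 1 341/2272 = 15.0% → Protocol Beta
Stage II: Protocol Beta 104/146 = 71.2%, Compound 1 65/100 = 65.0% → Protocol Beta
Stage III: Protocol Beta 406/791 = 51.3%, Compound 1 382/639 = 59.8% → Compound 1
Overall: Protocol Beta 1050/3243 = 32.4%, Compound 1 788/3011 = 26.2% → Protocol Beta
Neither sweeps: Protocol Beta wins 2 of 3 groups, Compound 1 wins 1. Protocol Beta wins overall but not every group — no Simpson reversal.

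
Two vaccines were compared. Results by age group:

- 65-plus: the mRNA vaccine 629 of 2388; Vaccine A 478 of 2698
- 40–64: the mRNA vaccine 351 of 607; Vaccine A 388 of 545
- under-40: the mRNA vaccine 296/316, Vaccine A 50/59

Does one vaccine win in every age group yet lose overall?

No

65-plus: the mRNA vaccine 629/2388 = 26.3%, Vaccine A 478/2698 = 17.7% → the mRNA vaccine
40–64: the mRNA vaccine 351/607 = 57.8%, Vaccine A 388/545 = 71.2% → Vaccine A
Under-40: the mRNA vaccine 296/316 = 93.7%, Vaccine A 50/59 = 84.7% → the mRNA vaccine
Overall: the mRNA vaccine 1276/3311 = 38.5%, Vaccine A 916/3302 = 27.7% → the mRNA vaccine
Neither sweeps: the mRNA vaccine wins 2 of 3 groups, Vaccine A wins 1. The mRNA vaccine wins overall but not every group — no Simpson reversal.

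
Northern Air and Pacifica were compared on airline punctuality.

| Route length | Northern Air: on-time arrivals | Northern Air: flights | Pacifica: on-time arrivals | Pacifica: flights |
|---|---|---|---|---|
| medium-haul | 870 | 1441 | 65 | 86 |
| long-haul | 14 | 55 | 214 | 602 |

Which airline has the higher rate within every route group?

Medium-haul: Northern Air 870/1441 = 60.4%, Pacifica 65/86 = 75.6% → Pacifica
Long-haul: Northern Air 14/55 = 25.5%, Pacifica 214/602 = 35.5% → Pacifica
Pacifica has the higher rate in both groups.

Pacifica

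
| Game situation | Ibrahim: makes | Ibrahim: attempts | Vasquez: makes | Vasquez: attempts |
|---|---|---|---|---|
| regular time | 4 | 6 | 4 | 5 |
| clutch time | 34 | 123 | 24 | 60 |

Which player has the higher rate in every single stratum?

Regular time: Ibrahim 4/6 = 66.7%, Vasquez 4/5 = 80.0% → Vasquez
Clutch time: Ibrahim 34/123 = 27.6%, Vasquez 24/60 = 40.0% → Vasquez
Vasquez has the higher rate in both groups.

Vasquez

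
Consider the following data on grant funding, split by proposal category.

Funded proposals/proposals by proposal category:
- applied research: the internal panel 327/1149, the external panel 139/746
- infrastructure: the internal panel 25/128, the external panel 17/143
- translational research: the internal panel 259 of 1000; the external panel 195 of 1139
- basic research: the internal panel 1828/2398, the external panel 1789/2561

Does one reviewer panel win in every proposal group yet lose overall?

No

Applied research: the internal panel 327/1149 = 28.5%, the external panel 139/746 = 18.6% → the internal panel
Infrastructure: the internal panel 25/128 = 19.5%, the external panel 17/143 = 11.9% → the internal panel
Translational research: the internal panel 259/1000 = 25.9%, the external panel 195/1139 = 17.1% → the internal panel
Basic research: the internal panel 1828/2398 = 76.2%, the external panel 1789/2561 = 69.9% → the internal panel
Overall: the internal panel 2439/4675 = 52.2%, the external panel 2140/4589 = 46.6% → the internal panel
The internal panel wins overall and in every proposal group — no reversal.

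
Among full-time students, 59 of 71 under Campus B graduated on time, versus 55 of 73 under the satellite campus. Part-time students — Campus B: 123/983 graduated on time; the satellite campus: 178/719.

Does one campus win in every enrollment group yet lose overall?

Full-time: Campus B 59/71 = 83.1%, the satellite campus 55/73 = 75.3% → Campus B
Part-time: Campus B 123/983 = 12.5%, the satellite campus 178/719 = 24.8% → the satellite campus
Overall: Campus B 182/1054 = 17.3%, the satellite campus 233/792 = 29.4% → the satellite campus
Neither sweeps: Campus B wins 1 of 2 groups, the satellite campus wins 1. The satellite campus wins overall but not every group — no Simpson reversal.

No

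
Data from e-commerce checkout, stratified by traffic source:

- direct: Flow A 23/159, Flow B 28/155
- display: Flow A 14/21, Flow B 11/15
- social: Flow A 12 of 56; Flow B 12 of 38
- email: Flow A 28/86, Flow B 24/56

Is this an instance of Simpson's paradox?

Direct: Flow A 23/159 = 14.5%, Flow B 28/155 = 18.1% → Flow B
Display: Flow A 14/21 = 66.7%, Flow B 11/15 = 73.3% → Flow B
Social: Flow A 12/56 = 21.4%, Flow B 12/38 = 31.6% → Flow B
Email: Flow A 28/86 = 32.6%, Flow B 24/56 = 42.9% → Flow B
Overall: Flow A 77/322 = 23.9%, Flow B 75/264 = 28.4% → Flow B
Flow B wins overall and in every traffic group — no reversal.

No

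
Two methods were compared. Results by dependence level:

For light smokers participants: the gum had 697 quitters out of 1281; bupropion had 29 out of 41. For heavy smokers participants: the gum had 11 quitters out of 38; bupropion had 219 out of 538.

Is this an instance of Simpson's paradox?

Light smokers: the gum 697/1281 = 54.4%, bupropion 29/41 = 70.7% → bupropion
Heavy smokers: the gum 11/38 = 28.9%, bupropion 219/538 = 40.7% → bupropion
Overall: the gum 708/1319 = 53.7%, bupropion 248/579 = 42.8% → the gum
Bupropion wins each dependence group but the gum wins overall — the comparison reverses. Bupropion's participants skew toward heavy smokers, which has a lower base rate.

Yes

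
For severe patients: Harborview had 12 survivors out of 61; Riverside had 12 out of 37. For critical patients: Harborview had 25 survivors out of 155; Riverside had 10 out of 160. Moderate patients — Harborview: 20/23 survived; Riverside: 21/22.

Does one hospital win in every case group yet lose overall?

Severe: Harborview 12/61 = 19.7%, Riverside 12/37 = 32.4% → Riverside
Critical: Harborview 25/155 = 16.1%, Riverside 10/160 = 6.2% → Harborview
Moderate: Harborview 20/23 = 87.0%, Riverside 21/22 = 95.5% → Riverside
Overall: Harborview 57/239 = 23.8%, Riverside 43/219 = 19.6% → Harborview
Neither sweeps: Harborview wins 1 of 3 groups, Riverside wins 2. Harborview wins overall but not every group — no Simpson reversal.

No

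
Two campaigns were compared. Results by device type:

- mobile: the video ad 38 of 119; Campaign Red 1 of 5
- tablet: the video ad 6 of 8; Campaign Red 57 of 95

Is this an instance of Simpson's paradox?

Yes

Mobile: the video ad 38/119 = 31.9%, Campaign Red 1/5 = 20.0% → the video ad
Tablet: the video ad 6/8 = 75.0%, Campaign Red 57/95 = 60.0% → the video ad
Overall: the video ad 44/127 = 34.6%, Campaign Red 58/100 = 58.0% → Campaign Red
The video ad wins each device group but Campaign Red wins overall — the comparison reverses. The video ad's impressions skew toward mobile, which has a lower base rate.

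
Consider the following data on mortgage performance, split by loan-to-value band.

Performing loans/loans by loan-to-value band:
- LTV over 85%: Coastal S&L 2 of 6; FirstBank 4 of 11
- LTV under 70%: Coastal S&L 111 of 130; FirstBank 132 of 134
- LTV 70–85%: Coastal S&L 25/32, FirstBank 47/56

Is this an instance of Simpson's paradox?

LTV over 85%: Coastal S&L 2/6 = 33.3%, FirstBank 4/11 = 36.4% → FirstBank
LTV under 70%: Coastal S&L 111/130 = 85.4%, FirstBank 132/134 = 98.5% → FirstBank
LTV 70–85%: Coastal S&L 25/32 = 78.1%, FirstBank 47/56 = 83.9% → FirstBank
Overall: Coastal S&L 138/168 = 82.1%, FirstBank 183/201 = 91.0% → FirstBank
FirstBank wins overall and in every loan-to-value group — no reversal.

No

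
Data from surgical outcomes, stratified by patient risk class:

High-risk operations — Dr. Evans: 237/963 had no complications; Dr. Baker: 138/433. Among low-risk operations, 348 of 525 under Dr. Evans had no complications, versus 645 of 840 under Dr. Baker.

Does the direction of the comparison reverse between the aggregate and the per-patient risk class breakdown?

No

High-risk: Dr. Evans 237/963 = 24.6%, Dr. Baker 138/433 = 31.9% → Dr. Baker
Low-risk: Dr. Evans 348/525 = 66.3%, Dr. Baker 645/840 = 76.8% → Dr. Baker
Overall: Dr. Evans 585/1488 = 39.3%, Dr. Baker 783/1273 = 61.5% → Dr. Baker
Dr. Baker wins overall and in every patient risk group — no reversal.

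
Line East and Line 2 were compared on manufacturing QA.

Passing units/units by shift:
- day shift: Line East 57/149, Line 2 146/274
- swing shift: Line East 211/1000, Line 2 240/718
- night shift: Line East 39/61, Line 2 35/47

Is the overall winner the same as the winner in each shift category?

Yes

Day shift: Line East 57/149 = 38.3%, Line 2 146/274 = 53.3% → Line 2
Swing shift: Line East 211/1000 = 21.1%, Line 2 240/718 = 33.4% → Line 2
Night shift: Line East 39/61 = 63.9%, Line 2 35/47 = 74.5% → Line 2
Overall: Line East 307/1210 = 25.4%, Line 2 421/1039 = 40.5% → Line 2
Line 2 wins overall and in every shift group — no reversal.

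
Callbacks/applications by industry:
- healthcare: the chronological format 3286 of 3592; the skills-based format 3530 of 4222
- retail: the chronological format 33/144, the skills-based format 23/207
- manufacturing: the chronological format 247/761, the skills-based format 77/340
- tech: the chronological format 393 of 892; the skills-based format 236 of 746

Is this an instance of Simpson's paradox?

No

Healthcare: the chronological format 3286/3592 = 91.5%, the skills-based format 3530/4222 = 83.6% → the chronological format
Retail: the chronological format 33/144 = 22.9%, the skills-based format 23/207 = 11.1% → the chronological format
Manufacturing: the chronological format 247/761 = 32.5%, the skills-based format 77/340 = 22.6% → the chronological format
Tech: the chronological format 393/892 = 44.1%, the skills-based format 236/746 = 31.6% → the chronological format
Overall: the chronological format 3959/5389 = 73.5%, the skills-based format 3866/5515 = 70.1% → the chronological format
The chronological format wins overall and in every industry group — no reversal.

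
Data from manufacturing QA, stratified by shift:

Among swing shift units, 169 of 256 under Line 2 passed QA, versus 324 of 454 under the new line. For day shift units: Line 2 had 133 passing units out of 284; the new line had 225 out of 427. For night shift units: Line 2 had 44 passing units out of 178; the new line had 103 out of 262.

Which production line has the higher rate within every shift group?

the new line

Swing shift: Line 2 169/256 = 66.0%, the new line 324/454 = 71.4% → the new line
Day shift: Line 2 133/284 = 46.8%, the new line 225/427 = 52.7% → the new line
Night shift: Line 2 44/178 = 24.7%, the new line 103/262 = 39.3% → the new line
The new line has the higher rate in all 3 groups.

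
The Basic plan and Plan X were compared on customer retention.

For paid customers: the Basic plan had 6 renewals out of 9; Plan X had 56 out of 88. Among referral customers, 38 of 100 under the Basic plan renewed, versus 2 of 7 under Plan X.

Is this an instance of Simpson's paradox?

Paid: the Basic plan 6/9 = 66.7%, Plan X 56/88 = 63.6% → the Basic plan
Referral: the Basic plan 38/100 = 38.0%, Plan X 2/7 = 28.6% → the Basic plan
Overall: the Basic plan 44/109 = 40.4%, Plan X 58/95 = 61.1% → Plan X
The Basic plan wins each signup group but Plan X wins overall — the comparison reverses. The Basic plan's customers skew toward referral, which has a lower base rate.

Yes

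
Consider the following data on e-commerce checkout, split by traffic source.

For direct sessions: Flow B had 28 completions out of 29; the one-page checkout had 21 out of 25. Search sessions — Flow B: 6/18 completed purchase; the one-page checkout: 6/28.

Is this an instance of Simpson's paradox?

No

Direct: Flow B 28/29 = 96.6%, the one-page checkout 21/25 = 84.0% → Flow B
Search: Flow B 6/18 = 33.3%, the one-page checkout 6/28 = 21.4% → Flow B
Overall: Flow B 34/47 = 72.3%, the one-page checkout 27/53 = 50.9% → Flow B
Flow B wins overall and in every traffic group — no reversal.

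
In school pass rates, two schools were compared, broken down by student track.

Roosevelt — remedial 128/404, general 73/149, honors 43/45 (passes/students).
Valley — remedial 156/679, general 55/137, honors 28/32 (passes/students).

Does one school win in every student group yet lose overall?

No

Remedial: Roosevelt 128/404 = 31.7%, Valley 156/679 = 23.0% → Roosevelt
General: Roosevelt 73/149 = 49.0%, Valley 55/137 = 40.1% → Roosevelt
Honors: Roosevelt 43/45 = 95.6%, Valley 28/32 = 87.5% → Roosevelt
Overall: Roosevelt 244/598 = 40.8%, Valley 239/848 = 28.2% → Roosevelt
Roosevelt wins overall and in every student group — no reversal.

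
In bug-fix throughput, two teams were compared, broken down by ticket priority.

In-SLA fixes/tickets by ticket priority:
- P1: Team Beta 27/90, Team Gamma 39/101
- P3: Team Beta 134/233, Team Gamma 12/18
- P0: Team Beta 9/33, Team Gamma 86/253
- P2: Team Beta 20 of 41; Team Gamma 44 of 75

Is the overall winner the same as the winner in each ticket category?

P1: Team Beta 27/90 = 30.0%, Team Gamma 39/101 = 38.6% → Team Gamma
P3: Team Beta 134/233 = 57.5%, Team Gamma 12/18 = 66.7% → Team Gamma
P0: Team Beta 9/33 = 27.3%, Team Gamma 86/253 = 34.0% → Team Gamma
P2: Team Beta 20/41 = 48.8%, Team Gamma 44/75 = 58.7% → Team Gamma
Overall: Team Beta 190/397 = 47.9%, Team Gamma 181/447 = 40.5% → Team Beta
Team Gamma wins each ticket group but Team Beta wins overall — the comparison reverses. Team Gamma's tickets skew toward P0, which has a lower base rate.

No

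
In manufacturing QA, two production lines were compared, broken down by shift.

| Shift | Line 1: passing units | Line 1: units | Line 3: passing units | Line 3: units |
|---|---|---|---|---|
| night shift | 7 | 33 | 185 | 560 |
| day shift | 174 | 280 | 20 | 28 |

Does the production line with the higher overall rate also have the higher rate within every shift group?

No

Night shift: Line 1 7/33 = 21.2%, Line 3 185/560 = 33.0% → Line 3
Day shift: Line 1 174/280 = 62.1%, Line 3 20/28 = 71.4% → Line 3
Overall: Line 1 181/313 = 57.8%, Line 3 205/588 = 34.9% → Line 1
Line 3 wins each shift group but Line 1 wins overall — the comparison reverses. Line 3's units skew toward night shift, which has a lower base rate.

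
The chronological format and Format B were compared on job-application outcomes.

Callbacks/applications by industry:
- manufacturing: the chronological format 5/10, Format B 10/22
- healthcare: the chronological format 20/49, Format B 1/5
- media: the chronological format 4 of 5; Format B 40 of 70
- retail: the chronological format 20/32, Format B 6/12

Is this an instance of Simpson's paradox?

Yes

Manufacturing: the chronological format 5/10 = 50.0%, Format B 10/22 = 45.5% → the chronological format
Healthcare: the chronological format 20/49 = 40.8%, Format B 1/5 = 20.0% → the chronological format
Media: the chronological format 4/5 = 80.0%, Format B 40/70 = 57.1% → the chronological format
Retail: the chronological format 20/32 = 62.5%, Format B 6/12 = 50.0% → the chronological format
Overall: the chronological format 49/96 = 51.0%, Format B 57/109 = 52.3% → Format B
The chronological format wins each industry group but Format B wins overall — the comparison reverses. The chronological format's applications skew toward healthcare, which has a lower base rate.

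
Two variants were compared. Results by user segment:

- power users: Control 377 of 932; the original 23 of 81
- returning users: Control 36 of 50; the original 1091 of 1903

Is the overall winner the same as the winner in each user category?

Power users: Control 377/932 = 40.5%, the original 23/81 = 28.4% → Control
Returning users: Control 36/50 = 72.0%, the original 1091/1903 = 57.3% → Control
Overall: Control 413/982 = 42.1%, the original 1114/1984 = 56.1% → the original
Control wins each user group but the original wins overall — the comparison reverses. Control's views skew toward power users, which has a lower base rate.

No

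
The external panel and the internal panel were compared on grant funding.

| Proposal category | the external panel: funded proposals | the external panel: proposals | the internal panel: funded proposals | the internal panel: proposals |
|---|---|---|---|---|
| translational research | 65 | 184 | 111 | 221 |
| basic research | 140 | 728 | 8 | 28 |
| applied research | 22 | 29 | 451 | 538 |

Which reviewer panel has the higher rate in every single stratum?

Translational research: the external panel 65/184 = 35.3%, the internal panel 111/221 = 50.2% → the internal panel
Basic research: the external panel 140/728 = 19.2%, the internal panel 8/28 = 28.6% → the internal panel
Applied research: the external panel 22/29 = 75.9%, the internal panel 451/538 = 83.8% → the internal panel
The internal panel has the higher rate in all 3 groups.

the internal panel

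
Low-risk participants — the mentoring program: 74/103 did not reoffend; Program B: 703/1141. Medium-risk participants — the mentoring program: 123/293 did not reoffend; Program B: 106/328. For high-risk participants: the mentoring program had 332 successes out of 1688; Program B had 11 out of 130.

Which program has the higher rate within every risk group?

Low-risk: the mentoring program 74/103 = 71.8%, Program B 703/1141 = 61.6% → the mentoring program
Medium-risk: the mentoring program 123/293 = 42.0%, Program B 106/328 = 32.3% → the mentoring program
High-risk: the mentoring program 332/1688 = 19.7%, Program B 11/130 = 8.5% → the mentoring program
The mentoring program has the higher rate in all 3 groups.

the mentoring program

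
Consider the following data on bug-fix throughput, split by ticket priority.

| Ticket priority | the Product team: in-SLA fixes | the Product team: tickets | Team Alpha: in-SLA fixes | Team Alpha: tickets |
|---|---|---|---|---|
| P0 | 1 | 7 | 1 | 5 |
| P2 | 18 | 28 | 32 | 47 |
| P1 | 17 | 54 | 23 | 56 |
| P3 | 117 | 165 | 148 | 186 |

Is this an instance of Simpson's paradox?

No

P0: the Product team 1/7 = 14.3%, Team Alpha 1/5 = 20.0% → Team Alpha
P2: the Product team 18/28 = 64.3%, Team Alpha 32/47 = 68.1% → Team Alpha
P1: the Product team 17/54 = 31.5%, Team Alpha 23/56 = 41.1% → Team Alpha
P3: the Product team 117/165 = 70.9%, Team Alpha 148/186 = 79.6% → Team Alpha
Overall: the Product team 153/254 = 60.2%, Team Alpha 204/294 = 69.4% → Team Alpha
Team Alpha wins overall and in every ticket group — no reversal.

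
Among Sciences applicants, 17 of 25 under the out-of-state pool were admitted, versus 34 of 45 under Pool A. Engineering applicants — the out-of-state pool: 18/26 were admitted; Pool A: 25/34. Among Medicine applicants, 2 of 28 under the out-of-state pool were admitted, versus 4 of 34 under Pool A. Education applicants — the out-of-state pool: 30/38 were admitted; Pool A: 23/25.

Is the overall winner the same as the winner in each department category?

Sciences: the out-of-state pool 17/25 = 68.0%, Pool A 34/45 = 75.6% → Pool A
Engineering: the out-of-state pool 18/26 = 69.2%, Pool A 25/34 = 73.5% → Pool A
Medicine: the out-of-state pool 2/28 = 7.1%, Pool A 4/34 = 11.8% → Pool A
Education: the out-of-state pool 30/38 = 78.9%, Pool A 23/25 = 92.0% → Pool A
Overall: the out-of-state pool 67/117 = 57.3%, Pool A 86/138 = 62.3% → Pool A
Pool A wins overall and in every department group — no reversal.

Yes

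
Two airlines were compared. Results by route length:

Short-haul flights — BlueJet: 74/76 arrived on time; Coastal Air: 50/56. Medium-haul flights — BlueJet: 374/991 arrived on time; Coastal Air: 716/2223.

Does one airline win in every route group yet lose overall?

Short-haul: BlueJet 74/76 = 97.4%, Coastal Air 50/56 = 89.3% → BlueJet
Medium-haul: BlueJet 374/991 = 37.7%, Coastal Air 716/2223 = 32.2% → BlueJet
Overall: BlueJet 448/1067 = 42.0%, Coastal Air 766/2279 = 33.6% → BlueJet
BlueJet wins overall and in every route group — no reversal.

No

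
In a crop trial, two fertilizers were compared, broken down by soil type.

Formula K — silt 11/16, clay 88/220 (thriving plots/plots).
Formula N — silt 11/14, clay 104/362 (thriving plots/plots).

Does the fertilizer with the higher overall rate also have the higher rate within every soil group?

No

Silt: Formula K 11/16 = 68.8%, Formula N 11/14 = 78.6% → Formula N
Clay: Formula K 88/220 = 40.0%, Formula N 104/362 = 28.7% → Formula K
Overall: Formula K 99/236 = 41.9%, Formula N 115/376 = 30.6% → Formula K
Neither sweeps: Formula K wins 1 of 2 groups, Formula N wins 1. Formula K wins overall but not every group — no Simpson reversal.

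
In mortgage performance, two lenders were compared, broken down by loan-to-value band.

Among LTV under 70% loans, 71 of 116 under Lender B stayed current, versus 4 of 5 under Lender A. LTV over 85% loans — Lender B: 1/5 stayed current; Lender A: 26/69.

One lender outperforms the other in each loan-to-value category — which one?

LTV under 70%: Lender B 71/116 = 61.2%, Lender A 4/5 = 80.0% → Lender A
LTV over 85%: Lender B 1/5 = 20.0%, Lender A 26/69 = 37.7% → Lender A
Lender A has the higher rate in both groups.

Lender A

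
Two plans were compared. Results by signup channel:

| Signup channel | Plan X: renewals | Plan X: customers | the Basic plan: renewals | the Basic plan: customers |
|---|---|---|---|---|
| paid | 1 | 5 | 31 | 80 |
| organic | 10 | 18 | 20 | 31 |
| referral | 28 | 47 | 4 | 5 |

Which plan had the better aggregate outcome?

Paid: Plan X 1/5 = 20.0%, the Basic plan 31/80 = 38.8% → the Basic plan
Organic: Plan X 10/18 = 55.6%, the Basic plan 20/31 = 64.5% → the Basic plan
Referral: Plan X 28/47 = 59.6%, the Basic plan 4/5 = 80.0% → the Basic plan
Overall: Plan X 39/70 = 55.7%, the Basic plan 55/116 = 47.4% → Plan X
(The Basic plan wins every signup group but Plan X wins overall — the Basic plan's customers skew toward the low-rate paid group.)

Plan X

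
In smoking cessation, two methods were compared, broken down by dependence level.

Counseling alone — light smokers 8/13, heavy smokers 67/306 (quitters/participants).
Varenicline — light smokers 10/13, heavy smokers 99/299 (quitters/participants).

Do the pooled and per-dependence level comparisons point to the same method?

Yes

Light smokers: counseling alone 8/13 = 61.5%, varenicline 10/13 = 76.9% → varenicline
Heavy smokers: counseling alone 67/306 = 21.9%, varenicline 99/299 = 33.1% → varenicline
Overall: counseling alone 75/319 = 23.5%, varenicline 109/312 = 34.9% → varenicline
Varenicline wins overall and in every dependence group — no reversal.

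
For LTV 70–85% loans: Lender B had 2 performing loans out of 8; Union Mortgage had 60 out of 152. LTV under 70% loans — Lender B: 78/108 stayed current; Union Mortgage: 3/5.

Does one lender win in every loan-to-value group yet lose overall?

LTV 70–85%: Lender B 2/8 = 25.0%, Union Mortgage 60/152 = 39.5% → Union Mortgage
LTV under 70%: Lender B 78/108 = 72.2%, Union Mortgage 3/5 = 60.0% → Lender B
Overall: Lender B 80/116 = 69.0%, Union Mortgage 63/157 = 40.1% → Lender B
Neither sweeps: Lender B wins 1 of 2 groups, Union Mortgage wins 1. Lender B wins overall but not every group — no Simpson reversal.

No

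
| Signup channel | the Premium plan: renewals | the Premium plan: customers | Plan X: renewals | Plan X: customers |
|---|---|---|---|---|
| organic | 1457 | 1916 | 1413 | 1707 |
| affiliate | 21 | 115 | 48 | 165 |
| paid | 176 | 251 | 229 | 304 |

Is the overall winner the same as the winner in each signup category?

Organic: the Premium plan 1457/1916 = 76.0%, Plan X 1413/1707 = 82.8% → Plan X
Affiliate: the Premium plan 21/115 = 18.3%, Plan X 48/165 = 29.1% → Plan X
Paid: the Premium plan 176/251 = 70.1%, Plan X 229/304 = 75.3% → Plan X
Overall: the Premium plan 1654/2282 = 72.5%, Plan X 1690/2176 = 77.7% → Plan X
Plan X wins overall and in every signup group — no reversal.

Yes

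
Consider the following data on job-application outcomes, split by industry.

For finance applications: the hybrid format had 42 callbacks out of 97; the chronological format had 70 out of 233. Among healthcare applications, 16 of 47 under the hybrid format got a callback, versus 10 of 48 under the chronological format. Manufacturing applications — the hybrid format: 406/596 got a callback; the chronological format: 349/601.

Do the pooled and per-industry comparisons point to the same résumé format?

Finance: the hybrid format 42/97 = 43.3%, the chronological format 70/233 = 30.0% → the hybrid format
Healthcare: the hybrid format 16/47 = 34.0%, the chronological format 10/48 = 20.8% → the hybrid format
Manufacturing: the hybrid format 406/596 = 68.1%, the chronological format 349/601 = 58.1% → the hybrid format
Overall: the hybrid format 464/740 = 62.7%, the chronological format 429/882 = 48.6% → the hybrid format
The hybrid format wins overall and in every industry group — no reversal.

Yes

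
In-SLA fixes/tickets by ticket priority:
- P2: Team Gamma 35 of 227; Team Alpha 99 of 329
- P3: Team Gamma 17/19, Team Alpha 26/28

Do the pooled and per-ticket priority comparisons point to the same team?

Yes

P2: Team Gamma 35/227 = 15.4%, Team Alpha 99/329 = 30.1% → Team Alpha
P3: Team Gamma 17/19 = 89.5%, Team Alpha 26/28 = 92.9% → Team Alpha
Overall: Team Gamma 52/246 = 21.1%, Team Alpha 125/357 = 35.0% → Team Alpha
Team Alpha wins overall and in every ticket group — no reversal.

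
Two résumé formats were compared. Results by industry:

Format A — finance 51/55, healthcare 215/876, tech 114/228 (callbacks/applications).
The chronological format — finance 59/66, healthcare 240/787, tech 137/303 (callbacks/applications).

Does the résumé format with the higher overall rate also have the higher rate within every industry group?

Finance: Format A 51/55 = 92.7%, the chronological format 59/66 = 89.4% → Format A
Healthcare: Format A 215/876 = 24.5%, the chronological format 240/787 = 30.5% → the chronological format
Tech: Format A 114/228 = 50.0%, the chronological format 137/303 = 45.2% → Format A
Overall: Format A 380/1159 = 32.8%, the chronological format 436/1156 = 37.7% → the chronological format
Neither sweeps: Format A wins 2 of 3 groups, the chronological format wins 1. The chronological format wins overall but not every group — no Simpson reversal.

No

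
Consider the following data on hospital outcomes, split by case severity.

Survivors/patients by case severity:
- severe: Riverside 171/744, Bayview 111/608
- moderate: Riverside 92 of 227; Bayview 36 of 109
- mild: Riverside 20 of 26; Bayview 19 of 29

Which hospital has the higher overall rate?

Severe: Riverside 171/744 = 23.0%, Bayview 111/608 = 18.3% → Riverside
Moderate: Riverside 92/227 = 40.5%, Bayview 36/109 = 33.0% → Riverside
Mild: Riverside 20/26 = 76.9%, Bayview 19/29 = 65.5% → Riverside
Overall: Riverside 283/997 = 28.4%, Bayview 166/746 = 22.3% → Riverside

Riverside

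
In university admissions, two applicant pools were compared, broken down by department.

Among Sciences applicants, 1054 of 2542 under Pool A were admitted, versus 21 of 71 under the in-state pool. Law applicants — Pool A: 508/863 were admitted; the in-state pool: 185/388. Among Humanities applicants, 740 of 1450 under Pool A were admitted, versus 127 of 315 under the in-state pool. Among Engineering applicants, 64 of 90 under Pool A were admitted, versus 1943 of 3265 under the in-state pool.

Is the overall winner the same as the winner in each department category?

No

Sciences: Pool A 1054/2542 = 41.5%, the in-state pool 21/71 = 29.6% → Pool A
Law: Pool A 508/863 = 58.9%, the in-state pool 185/388 = 47.7% → Pool A
Humanities: Pool A 740/1450 = 51.0%, the in-state pool 127/315 = 40.3% → Pool A
Engineering: Pool A 64/90 = 71.1%, the in-state pool 1943/3265 = 59.5% → Pool A
Overall: Pool A 2366/4945 = 47.8%, the in-state pool 2276/4039 = 56.4% → the in-state pool
Pool A wins each department group but the in-state pool wins overall — the comparison reverses. Pool A's applicants skew toward Sciences, which has a lower base rate.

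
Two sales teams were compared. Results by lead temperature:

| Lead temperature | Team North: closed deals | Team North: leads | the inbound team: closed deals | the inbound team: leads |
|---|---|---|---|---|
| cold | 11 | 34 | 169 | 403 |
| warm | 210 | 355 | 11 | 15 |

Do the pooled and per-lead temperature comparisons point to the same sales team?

No

Cold: Team North 11/34 = 32.4%, the inbound team 169/403 = 41.9% → the inbound team
Warm: Team North 210/355 = 59.2%, the inbound team 11/15 = 73.3% → the inbound team
Overall: Team North 221/389 = 56.8%, the inbound team 180/418 = 43.1% → Team North
The inbound team wins each lead group but Team North wins overall — the comparison reverses. The inbound team's leads skew toward cold, which has a lower base rate.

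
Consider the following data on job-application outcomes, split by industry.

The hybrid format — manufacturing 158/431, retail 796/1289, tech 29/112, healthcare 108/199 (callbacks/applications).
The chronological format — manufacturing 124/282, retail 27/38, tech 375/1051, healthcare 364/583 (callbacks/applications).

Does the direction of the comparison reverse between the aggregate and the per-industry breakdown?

Manufacturing: the hybrid format 158/431 = 36.7%, the chronological format 124/282 = 44.0% → the chronological format
Retail: the hybrid format 796/1289 = 61.8%, the chronological format 27/38 = 71.1% → the chronological format
Tech: the hybrid format 29/112 = 25.9%, the chronological format 375/1051 = 35.7% → the chronological format
Healthcare: the hybrid format 108/199 = 54.3%, the chronological format 364/583 = 62.4% → the chronological format
Overall: the hybrid format 1091/2031 = 53.7%, the chronological format 890/1954 = 45.5% → the hybrid format
The chronological format wins each industry group but the hybrid format wins overall — the comparison reverses. The chronological format's applications skew toward tech, which has a lower base rate.

Yes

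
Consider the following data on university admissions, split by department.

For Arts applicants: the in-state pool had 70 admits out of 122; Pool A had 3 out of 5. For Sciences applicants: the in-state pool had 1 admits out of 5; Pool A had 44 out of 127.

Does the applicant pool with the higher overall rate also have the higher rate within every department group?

Arts: the in-state pool 70/122 = 57.4%, Pool A 3/5 = 60.0% → Pool A
Sciences: the in-state pool 1/5 = 20.0%, Pool A 44/127 = 34.6% → Pool A
Overall: the in-state pool 71/127 = 55.9%, Pool A 47/132 = 35.6% → the in-state pool
Pool A wins each department group but the in-state pool wins overall — the comparison reverses. Pool A's applicants skew toward Sciences, which has a lower base rate.

No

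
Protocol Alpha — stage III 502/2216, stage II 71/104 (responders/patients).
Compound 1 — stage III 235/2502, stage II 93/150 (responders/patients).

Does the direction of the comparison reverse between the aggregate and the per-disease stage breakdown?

Stage III: Protocol Alpha 502/2216 = 22.7%, Compound 1 235/2502 = 9.4% → Protocol Alpha
Stage II: Protocol Alpha 71/104 = 68.3%, Compound 1 93/150 = 62.0% → Protocol Alpha
Overall: Protocol Alpha 573/2320 = 24.7%, Compound 1 328/2652 = 12.4% → Protocol Alpha
Protocol Alpha wins overall and in every disease group — no reversal.

No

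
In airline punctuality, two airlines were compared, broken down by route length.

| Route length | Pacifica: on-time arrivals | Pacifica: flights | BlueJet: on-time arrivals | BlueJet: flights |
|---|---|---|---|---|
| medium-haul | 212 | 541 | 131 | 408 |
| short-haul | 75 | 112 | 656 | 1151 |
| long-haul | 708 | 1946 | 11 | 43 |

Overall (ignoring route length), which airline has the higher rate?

BlueJet

Medium-haul: Pacifica 212/541 = 39.2%, BlueJet 131/408 = 32.1% → Pacifica
Short-haul: Pacifica 75/112 = 67.0%, BlueJet 656/1151 = 57.0% → Pacifica
Long-haul: Pacifica 708/1946 = 36.4%, BlueJet 11/43 = 25.6% → Pacifica
Overall: Pacifica 995/2599 = 38.3%, BlueJet 798/1602 = 49.8% → BlueJet
(Pacifica wins every route group but BlueJet wins overall — Pacifica's flights skew toward the low-rate long-haul group.)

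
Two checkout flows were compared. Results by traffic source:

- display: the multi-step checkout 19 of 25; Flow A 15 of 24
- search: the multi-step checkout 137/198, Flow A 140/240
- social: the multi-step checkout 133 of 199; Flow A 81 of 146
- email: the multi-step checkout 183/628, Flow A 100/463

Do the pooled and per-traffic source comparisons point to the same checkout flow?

Display: the multi-step checkout 19/25 = 76.0%, Flow A 15/24 = 62.5% → the multi-step checkout
Search: the multi-step checkout 137/198 = 69.2%, Flow A 140/240 = 58.3% → the multi-step checkout
Social: the multi-step checkout 133/199 = 66.8%, Flow A 81/146 = 55.5% → the multi-step checkout
Email: the multi-step checkout 183/628 = 29.1%, Flow A 100/463 = 21.6% → the multi-step checkout
Overall: the multi-step checkout 472/1050 = 45.0%, Flow A 336/873 = 38.5% → the multi-step checkout
The multi-step checkout wins overall and in every traffic group — no reversal.

Yes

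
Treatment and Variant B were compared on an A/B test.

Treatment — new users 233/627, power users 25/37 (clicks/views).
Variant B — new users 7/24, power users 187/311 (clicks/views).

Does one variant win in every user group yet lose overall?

New users: Treatment 233/627 = 37.2%, Variant B 7/24 = 29.2% → Treatment
Power users: Treatment 25/37 = 67.6%, Variant B 187/311 = 60.1% → Treatment
Overall: Treatment 258/664 = 38.9%, Variant B 194/335 = 57.9% → Variant B
Treatment wins each user group but Variant B wins overall — the comparison reverses. Treatment's views skew toward new users, which has a lower base rate.

Yes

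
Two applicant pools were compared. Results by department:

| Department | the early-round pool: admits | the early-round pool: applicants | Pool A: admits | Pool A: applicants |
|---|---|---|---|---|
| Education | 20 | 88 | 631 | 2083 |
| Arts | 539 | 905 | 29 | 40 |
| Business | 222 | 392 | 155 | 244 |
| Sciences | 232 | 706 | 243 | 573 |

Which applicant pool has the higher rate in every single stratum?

Education: the early-round pool 20/88 = 22.7%, Pool A 631/2083 = 30.3% → Pool A
Arts: the early-round pool 539/905 = 59.6%, Pool A 29/40 = 72.5% → Pool A
Business: the early-round pool 222/392 = 56.6%, Pool A 155/244 = 63.5% → Pool A
Sciences: the early-round pool 232/706 = 32.9%, Pool A 243/573 = 42.4% → Pool A
Pool A has the higher rate in all 4 groups.

Pool A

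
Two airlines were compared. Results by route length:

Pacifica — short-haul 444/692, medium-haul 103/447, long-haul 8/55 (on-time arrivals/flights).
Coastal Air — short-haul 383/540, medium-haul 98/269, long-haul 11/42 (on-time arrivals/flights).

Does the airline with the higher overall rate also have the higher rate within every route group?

Short-haul: Pacifica 444/692 = 64.2%, Coastal Air 383/540 = 70.9% → Coastal Air
Medium-haul: Pacifica 103/447 = 23.0%, Coastal Air 98/269 = 36.4% → Coastal Air
Long-haul: Pacifica 8/55 = 14.5%, Coastal Air 11/42 = 26.2% → Coastal Air
Overall: Pacifica 555/1194 = 46.5%, Coastal Air 492/851 = 57.8% → Coastal Air
Coastal Air wins overall and in every route group — no reversal.

Yes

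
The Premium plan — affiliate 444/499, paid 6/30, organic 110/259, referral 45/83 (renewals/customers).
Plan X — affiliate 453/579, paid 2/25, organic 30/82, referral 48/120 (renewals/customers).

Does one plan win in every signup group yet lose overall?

No

Affiliate: the Premium plan 444/499 = 89.0%, Plan X 453/579 = 78.2% → the Premium plan
Paid: the Premium plan 6/30 = 20.0%, Plan X 2/25 = 8.0% → the Premium plan
Organic: the Premium plan 110/259 = 42.5%, Plan X 30/82 = 36.6% → the Premium plan
Referral: the Premium plan 45/83 = 54.2%, Plan X 48/120 = 40.0% → the Premium plan
Overall: the Premium plan 605/871 = 69.5%, Plan X 533/806 = 66.1% → the Premium plan
The Premium plan wins overall and in every signup group — no reversal.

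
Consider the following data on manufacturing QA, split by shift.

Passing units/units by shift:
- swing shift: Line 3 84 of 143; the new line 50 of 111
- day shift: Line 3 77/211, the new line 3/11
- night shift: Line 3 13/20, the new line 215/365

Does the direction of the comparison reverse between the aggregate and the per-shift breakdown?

Yes

Swing shift: Line 3 84/143 = 58.7%, the new line 50/111 = 45.0% → Line 3
Day shift: Line 3 77/211 = 36.5%, the new line 3/11 = 27.3% → Line 3
Night shift: Line 3 13/20 = 65.0%, the new line 215/365 = 58.9% → Line 3
Overall: Line 3 174/374 = 46.5%, the new line 268/487 = 55.0% → the new line
Line 3 wins each shift group but the new line wins overall — the comparison reverses. Line 3's units skew toward day shift, which has a lower base rate.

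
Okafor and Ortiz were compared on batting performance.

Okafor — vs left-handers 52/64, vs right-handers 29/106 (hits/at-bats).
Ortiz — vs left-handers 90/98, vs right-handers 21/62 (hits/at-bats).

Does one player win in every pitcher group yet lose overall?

Vs left-handers: Okafor 52/64 = 81.2%, Ortiz 90/98 = 91.8% → Ortiz
Vs right-handers: Okafor 29/106 = 27.4%, Ortiz 21/62 = 33.9% → Ortiz
Overall: Okafor 81/170 = 47.6%, Ortiz 111/160 = 69.4% → Ortiz
Ortiz wins overall and in every pitcher group — no reversal.

No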